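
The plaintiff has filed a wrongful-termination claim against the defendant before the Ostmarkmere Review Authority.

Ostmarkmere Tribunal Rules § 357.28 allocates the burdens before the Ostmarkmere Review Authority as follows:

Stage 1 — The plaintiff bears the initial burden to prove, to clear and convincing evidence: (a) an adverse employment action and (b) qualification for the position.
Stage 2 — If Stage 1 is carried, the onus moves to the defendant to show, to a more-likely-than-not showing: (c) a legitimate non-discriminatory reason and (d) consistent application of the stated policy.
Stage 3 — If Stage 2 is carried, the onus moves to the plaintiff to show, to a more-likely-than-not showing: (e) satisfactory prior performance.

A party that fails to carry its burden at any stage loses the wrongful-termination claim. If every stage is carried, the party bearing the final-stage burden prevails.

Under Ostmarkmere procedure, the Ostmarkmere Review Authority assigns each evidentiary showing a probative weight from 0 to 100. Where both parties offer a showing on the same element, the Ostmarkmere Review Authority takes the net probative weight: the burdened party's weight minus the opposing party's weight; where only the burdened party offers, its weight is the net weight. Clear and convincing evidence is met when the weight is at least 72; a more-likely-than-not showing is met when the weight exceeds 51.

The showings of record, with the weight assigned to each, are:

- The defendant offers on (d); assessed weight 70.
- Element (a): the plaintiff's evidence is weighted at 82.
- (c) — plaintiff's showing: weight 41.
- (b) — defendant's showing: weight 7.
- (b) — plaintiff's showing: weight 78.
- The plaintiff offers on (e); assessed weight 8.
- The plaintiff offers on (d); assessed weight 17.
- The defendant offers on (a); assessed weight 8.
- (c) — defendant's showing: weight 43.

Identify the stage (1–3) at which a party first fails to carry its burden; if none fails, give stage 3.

At Stage 1 the plaintiff must meet clear and convincing evidence (weight is at least 72): on (a) the weight is 82 less the opposing 8 gives net 74, ≥ 72, so (a) meets the standard; on (b) the weight is 78 less the opposing 7 gives net 71, < 72, so (b) does not meet the standard.
  Not every element is met, so the plaintiff fails to carry Stage 1.
So the defendant prevails.

stage 1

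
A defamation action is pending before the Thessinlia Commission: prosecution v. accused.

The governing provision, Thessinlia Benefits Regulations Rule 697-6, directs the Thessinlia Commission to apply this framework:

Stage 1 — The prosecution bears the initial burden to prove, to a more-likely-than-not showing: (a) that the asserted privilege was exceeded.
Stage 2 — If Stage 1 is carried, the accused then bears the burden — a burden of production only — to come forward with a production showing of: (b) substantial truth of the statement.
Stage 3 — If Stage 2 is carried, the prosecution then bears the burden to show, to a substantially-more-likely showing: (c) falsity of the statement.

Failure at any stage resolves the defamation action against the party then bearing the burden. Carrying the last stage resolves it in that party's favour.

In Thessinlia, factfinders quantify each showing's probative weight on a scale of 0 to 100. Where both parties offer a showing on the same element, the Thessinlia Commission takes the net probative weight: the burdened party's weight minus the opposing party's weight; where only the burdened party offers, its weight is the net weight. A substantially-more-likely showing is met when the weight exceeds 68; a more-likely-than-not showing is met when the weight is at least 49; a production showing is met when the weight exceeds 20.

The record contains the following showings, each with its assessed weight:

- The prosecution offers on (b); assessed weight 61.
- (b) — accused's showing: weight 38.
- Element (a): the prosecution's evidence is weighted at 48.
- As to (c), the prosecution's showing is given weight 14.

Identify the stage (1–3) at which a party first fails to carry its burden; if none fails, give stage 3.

Stage 1 — burden on prosecution; standard: a more-likely-than-not showing (weight is at least 49).
    (a): 48 < 49 [not met]
  The prosecution does not carry Stage 1.
The accused prevails.

stage 1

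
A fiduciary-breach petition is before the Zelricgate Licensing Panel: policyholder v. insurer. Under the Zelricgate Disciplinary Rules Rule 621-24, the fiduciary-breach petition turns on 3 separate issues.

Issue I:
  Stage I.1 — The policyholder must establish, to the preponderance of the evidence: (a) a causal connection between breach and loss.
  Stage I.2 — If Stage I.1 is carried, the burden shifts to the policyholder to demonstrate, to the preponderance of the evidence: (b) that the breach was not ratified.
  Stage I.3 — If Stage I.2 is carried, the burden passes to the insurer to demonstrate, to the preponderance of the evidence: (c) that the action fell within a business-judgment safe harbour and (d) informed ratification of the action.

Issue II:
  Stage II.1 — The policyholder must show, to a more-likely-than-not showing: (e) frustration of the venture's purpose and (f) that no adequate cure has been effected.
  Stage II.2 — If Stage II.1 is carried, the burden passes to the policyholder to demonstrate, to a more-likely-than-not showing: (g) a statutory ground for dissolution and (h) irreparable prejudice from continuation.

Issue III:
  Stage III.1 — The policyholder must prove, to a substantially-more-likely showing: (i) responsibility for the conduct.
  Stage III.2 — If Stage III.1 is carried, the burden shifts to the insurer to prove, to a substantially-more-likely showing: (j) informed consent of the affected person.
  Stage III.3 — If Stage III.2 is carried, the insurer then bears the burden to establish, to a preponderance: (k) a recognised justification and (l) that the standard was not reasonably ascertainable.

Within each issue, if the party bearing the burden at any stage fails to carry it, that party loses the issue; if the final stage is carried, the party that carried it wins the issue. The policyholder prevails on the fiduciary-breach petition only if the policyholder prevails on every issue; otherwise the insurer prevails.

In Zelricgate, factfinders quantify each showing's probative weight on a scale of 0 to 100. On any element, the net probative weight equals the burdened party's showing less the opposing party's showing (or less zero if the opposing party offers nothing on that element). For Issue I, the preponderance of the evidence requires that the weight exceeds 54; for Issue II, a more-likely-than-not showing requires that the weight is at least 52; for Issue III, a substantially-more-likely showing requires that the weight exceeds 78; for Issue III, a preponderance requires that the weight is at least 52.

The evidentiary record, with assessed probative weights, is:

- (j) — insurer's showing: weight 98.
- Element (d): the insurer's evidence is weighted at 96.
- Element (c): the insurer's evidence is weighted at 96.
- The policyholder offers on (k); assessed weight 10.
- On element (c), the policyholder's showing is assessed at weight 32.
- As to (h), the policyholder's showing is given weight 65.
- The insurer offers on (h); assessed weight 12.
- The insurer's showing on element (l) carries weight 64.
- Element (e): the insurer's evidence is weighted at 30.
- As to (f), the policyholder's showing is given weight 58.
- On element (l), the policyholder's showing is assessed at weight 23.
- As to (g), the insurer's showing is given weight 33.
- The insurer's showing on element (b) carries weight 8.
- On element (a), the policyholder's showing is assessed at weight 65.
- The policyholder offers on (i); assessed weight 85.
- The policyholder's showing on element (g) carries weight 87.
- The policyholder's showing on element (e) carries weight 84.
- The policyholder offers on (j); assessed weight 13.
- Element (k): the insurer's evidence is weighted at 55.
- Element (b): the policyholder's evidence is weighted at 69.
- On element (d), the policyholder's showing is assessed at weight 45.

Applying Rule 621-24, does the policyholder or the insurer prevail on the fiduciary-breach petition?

— Issue I —
Stage I.1 — burden on policyholder; standard: the preponderance of the evidence (weight exceeds 54).
    (a): 65 > 54 [met]
  All elements met. The policyholder retains the burden for Stage I.2.
Stage I.2 — burden on policyholder; standard: the preponderance of the evidence (weight exceeds 54).
    (b): 69 − 8 = 61 > 54 [met]
  All elements met. The burden passes to the insurer.
Stage I.3 — burden on insurer; standard: the preponderance of the evidence (weight exceeds 54).
    (c): 96 − 32 = 64 > 54 [met]
    (d): 96 − 45 = 51 ≤ 54 [not met]
  The insurer does not carry Stage I.3.
The analysis ends at Stage I.3; the policyholder prevails on this issue.
— Issue II —
Stage II.1 (policyholder, a more-likely-than-not showing, weight is at least 52): (e) net 84−30=54 ≥ 52 — meets; (f) 58 ≥ 52 — meets.
  Stage II.1 carried; the burden remains with the policyholder.
Stage II.2 (policyholder, a more-likely-than-not showing, weight is at least 52): (g) net 87−33=54 ≥ 52 — meets; (h) net 65−12=53 ≥ 52 — meets.
  All elements met at the final stage.
All stages carried — the policyholder prevails on this issue.
— Issue III —
At Stage III.1 the policyholder must meet a substantially-more-likely showing (weight exceeds 78): on (i) the weight is 85, which does exceed 78, so (i) meets the standard.
  Stage III.1 carried; the burden shifts to the insurer.
At Stage III.2 the insurer must meet a substantially-more-likely showing (weight exceeds 78): on (j) the weight is 98 less the opposing 13 gives net 85, > 78, so (j) meets the standard.
  Stage III.2 is satisfied; the insurer continues to bear the burden.
At Stage III.3 the insurer must meet a preponderance (weight is at least 52): on (k) the weight is 55 less the opposing 10 gives net 45, < 52, so (k) does not meet the standard; on (l) the weight is 64 less the opposing 23 gives net 41, < 52, so (l) does not meet the standard.
  Not every element is met, so the insurer fails to carry Stage III.3.
The policyholder prevails on this issue.
Per-issue: Issue I → policyholder; Issue II → policyholder; Issue III → policyholder. The policyholder must prevail on every issue; overall, the policyholder prevails.

policyholder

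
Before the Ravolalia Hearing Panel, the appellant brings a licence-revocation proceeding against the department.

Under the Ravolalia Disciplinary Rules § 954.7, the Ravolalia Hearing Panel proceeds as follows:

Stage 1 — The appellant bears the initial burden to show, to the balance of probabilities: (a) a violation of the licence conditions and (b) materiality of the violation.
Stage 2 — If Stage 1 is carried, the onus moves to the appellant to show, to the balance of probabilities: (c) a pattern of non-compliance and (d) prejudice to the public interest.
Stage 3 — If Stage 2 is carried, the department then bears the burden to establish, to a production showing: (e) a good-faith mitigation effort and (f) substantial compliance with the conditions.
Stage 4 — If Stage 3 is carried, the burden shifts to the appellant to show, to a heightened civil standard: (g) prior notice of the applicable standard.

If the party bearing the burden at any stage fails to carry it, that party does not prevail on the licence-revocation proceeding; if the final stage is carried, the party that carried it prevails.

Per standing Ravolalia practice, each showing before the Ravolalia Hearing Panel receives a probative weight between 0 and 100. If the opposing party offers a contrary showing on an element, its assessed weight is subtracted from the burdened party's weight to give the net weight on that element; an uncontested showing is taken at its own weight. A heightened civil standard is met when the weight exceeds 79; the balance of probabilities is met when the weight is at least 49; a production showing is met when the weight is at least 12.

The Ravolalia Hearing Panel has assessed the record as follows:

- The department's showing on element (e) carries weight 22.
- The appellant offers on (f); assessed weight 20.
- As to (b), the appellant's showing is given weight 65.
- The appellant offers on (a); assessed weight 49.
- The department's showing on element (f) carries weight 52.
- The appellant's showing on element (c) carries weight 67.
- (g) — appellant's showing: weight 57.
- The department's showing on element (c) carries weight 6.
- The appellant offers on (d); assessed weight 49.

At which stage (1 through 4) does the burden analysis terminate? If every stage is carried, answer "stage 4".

At Stage 1 the appellant must meet the balance of probabilities (weight is at least 49): on (a) the weight is 49, which does reach 49, so (a) meets the standard; on (b) the weight is 65, which does reach 49, so (b) meets the standard.
  Stage 1 carried; the burden remains with the appellant.
At Stage 2 the appellant must meet the balance of probabilities (weight is at least 49): on (c) the weight is 67 less the opposing 6 gives net 61, ≥ 49, so (c) meets the standard; on (d) the weight is 49, which does reach 49, so (d) meets the standard.
  Stage 2 is satisfied; the onus moves to the department.
At Stage 3 the department must meet a production showing (weight is at least 12): on (e) the weight is 22, ≥ 12, so (e) meets the standard; on (f) the weight is 52 less the opposing 20 gives net 32, which does reach 12, so (f) meets the standard.
  Stage 3 is satisfied; the onus moves to the appellant.
At Stage 4 the appellant must meet a heightened civil standard (weight exceeds 79): on (g) the weight is 57, which does not exceed 79, so (g) does not meet the standard.
  Stage 4 not carried; the appellant fails its burden.
The analysis ends at Stage 4; the department prevails.

stage 4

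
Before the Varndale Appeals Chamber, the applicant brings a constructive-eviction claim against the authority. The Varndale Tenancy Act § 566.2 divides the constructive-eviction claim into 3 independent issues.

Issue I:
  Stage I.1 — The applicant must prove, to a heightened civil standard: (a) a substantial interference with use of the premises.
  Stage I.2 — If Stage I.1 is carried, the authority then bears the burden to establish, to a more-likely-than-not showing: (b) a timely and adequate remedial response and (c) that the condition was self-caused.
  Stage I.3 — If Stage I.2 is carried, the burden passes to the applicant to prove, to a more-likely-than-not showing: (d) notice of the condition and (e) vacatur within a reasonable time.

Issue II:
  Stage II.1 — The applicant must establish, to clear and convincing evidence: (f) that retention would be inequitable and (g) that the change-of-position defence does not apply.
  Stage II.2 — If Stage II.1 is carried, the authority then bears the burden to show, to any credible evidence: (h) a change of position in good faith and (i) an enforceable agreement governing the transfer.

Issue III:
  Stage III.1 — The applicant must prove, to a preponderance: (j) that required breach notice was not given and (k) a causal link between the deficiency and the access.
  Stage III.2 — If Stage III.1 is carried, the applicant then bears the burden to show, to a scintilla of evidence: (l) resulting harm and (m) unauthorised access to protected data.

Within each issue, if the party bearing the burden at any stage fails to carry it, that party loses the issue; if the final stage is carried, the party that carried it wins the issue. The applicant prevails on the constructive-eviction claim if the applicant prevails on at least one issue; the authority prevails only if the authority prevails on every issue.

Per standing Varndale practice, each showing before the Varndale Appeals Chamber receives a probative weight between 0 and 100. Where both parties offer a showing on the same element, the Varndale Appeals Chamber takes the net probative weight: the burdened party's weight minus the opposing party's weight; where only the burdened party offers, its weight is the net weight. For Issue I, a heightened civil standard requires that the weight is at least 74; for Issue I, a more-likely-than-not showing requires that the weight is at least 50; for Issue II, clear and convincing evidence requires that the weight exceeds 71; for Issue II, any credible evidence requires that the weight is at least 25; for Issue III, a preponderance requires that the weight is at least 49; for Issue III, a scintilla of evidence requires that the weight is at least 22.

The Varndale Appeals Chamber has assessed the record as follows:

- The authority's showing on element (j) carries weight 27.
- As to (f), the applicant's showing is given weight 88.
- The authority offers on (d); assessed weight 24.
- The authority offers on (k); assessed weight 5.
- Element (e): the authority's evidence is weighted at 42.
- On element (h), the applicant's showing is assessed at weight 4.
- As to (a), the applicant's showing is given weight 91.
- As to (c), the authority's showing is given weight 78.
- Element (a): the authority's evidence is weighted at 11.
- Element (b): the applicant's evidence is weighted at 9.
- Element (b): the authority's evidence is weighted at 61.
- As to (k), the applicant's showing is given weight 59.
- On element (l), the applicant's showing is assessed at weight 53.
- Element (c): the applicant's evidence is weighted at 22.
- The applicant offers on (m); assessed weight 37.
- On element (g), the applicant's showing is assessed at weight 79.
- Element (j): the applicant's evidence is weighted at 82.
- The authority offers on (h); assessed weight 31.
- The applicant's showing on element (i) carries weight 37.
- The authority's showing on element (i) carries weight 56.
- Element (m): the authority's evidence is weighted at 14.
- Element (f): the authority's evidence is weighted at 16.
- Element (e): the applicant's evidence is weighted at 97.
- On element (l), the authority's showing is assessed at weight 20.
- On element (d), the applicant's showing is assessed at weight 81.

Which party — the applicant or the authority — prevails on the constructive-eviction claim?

— Issue I —
At Stage I.1 the applicant must meet a heightened civil standard (weight is at least 74): on (a) the weight is 91 less the opposing 11 gives net 80, ≥ 74, so (a) meets the standard.
  The applicant carries Stage I.1; the authority now bears the burden.
At Stage I.2 the authority must meet a more-likely-than-not showing (weight is at least 50): on (b) the weight is 61 less the opposing 9 gives net 52, which does reach 50, so (b) meets the standard; on (c) the weight is 78 less the opposing 22 gives net 56, ≥ 50, so (c) meets the standard.
  All elements met. The burden passes to the applicant.
At Stage I.3 the applicant must meet a more-likely-than-not showing (weight is at least 50): on (d) the weight is 81 less the opposing 24 gives net 57, which does reach 50, so (d) meets the standard; on (e) the weight is 97 less the opposing 42 gives net 55, ≥ 50, so (e) meets the standard.
  The applicant carries the last stage.
All stages carried — the applicant prevails on this issue.
— Issue II —
Stage II.1 (applicant, clear and convincing evidence, weight exceeds 71): (f) net 88−16=72 > 71 — meets; (g) 79 > 71 — meets.
  All elements met. The burden passes to the authority.
Stage II.2 (authority, any credible evidence, weight is at least 25): (h) net 31−4=27 ≥ 25 — meets; (i) net 56−37=19 < 25 — fails.
  Not every element is met, so the authority fails to carry Stage II.2.
The analysis ends at Stage II.2; the applicant prevails on this issue.
— Issue III —
Stage III.1 — burden on applicant; standard: a preponderance (weight is at least 49).
    (j): 82 − 27 = 55 ≥ 49 [met]
    (k): 59 − 5 = 54 ≥ 49 [met]
  Stage III.1 is satisfied; the applicant continues to bear the burden.
Stage III.2 — burden on applicant; standard: a scintilla of evidence (weight is at least 22).
    (l): 53 − 20 = 33 ≥ 22 [met]
    (m): 37 − 14 = 23 ≥ 22 [met]
  All elements met at the final stage.
All stages carried — the applicant prevails on this issue.
Per-issue: Issue I → applicant; Issue II → applicant; Issue III → applicant. The applicant must prevail on at least one issue; overall, the applicant prevails.

applicant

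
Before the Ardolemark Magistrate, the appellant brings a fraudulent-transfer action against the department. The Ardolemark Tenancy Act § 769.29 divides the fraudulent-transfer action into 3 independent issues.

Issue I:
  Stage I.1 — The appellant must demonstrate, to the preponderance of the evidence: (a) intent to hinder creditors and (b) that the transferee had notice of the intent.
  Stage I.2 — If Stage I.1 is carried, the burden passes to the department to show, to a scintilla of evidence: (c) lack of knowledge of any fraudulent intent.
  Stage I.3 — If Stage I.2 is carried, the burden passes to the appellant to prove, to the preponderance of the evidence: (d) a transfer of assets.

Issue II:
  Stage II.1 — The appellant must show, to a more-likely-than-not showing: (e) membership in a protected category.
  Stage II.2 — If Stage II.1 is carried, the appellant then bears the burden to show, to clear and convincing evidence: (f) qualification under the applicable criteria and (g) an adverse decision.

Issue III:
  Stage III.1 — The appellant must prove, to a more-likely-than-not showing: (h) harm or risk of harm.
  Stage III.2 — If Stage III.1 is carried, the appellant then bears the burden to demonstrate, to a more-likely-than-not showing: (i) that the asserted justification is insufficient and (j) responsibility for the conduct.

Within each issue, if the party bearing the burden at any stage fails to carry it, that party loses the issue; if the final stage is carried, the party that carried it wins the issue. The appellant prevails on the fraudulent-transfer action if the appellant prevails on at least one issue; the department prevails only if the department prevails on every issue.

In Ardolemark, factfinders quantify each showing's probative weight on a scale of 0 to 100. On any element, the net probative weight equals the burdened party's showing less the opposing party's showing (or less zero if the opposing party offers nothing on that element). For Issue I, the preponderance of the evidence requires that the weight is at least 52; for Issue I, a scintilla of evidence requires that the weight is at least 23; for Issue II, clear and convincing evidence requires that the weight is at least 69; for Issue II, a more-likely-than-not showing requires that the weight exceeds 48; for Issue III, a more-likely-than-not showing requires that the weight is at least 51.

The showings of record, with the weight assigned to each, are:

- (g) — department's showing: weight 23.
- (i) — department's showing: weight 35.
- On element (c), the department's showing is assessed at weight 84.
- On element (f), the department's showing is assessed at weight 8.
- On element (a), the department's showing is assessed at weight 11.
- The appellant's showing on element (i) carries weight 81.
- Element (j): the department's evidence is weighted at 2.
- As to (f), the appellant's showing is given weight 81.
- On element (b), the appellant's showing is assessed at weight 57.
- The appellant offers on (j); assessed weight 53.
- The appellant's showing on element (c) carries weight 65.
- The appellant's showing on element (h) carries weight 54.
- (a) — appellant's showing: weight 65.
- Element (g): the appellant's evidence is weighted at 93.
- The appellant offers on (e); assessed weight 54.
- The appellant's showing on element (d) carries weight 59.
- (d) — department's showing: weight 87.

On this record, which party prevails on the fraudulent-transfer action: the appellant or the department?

— Issue I —
Stage I.1 — burden on appellant; standard: the preponderance of the evidence (weight is at least 52).
    (a): 65 − 11 = 54 ≥ 52 [met]
    (b): 57 ≥ 52 [met]
  Stage I.1 carried; the burden shifts to the department.
Stage I.2 — burden on department; standard: a scintilla of evidence (weight is at least 23).
    (c): 84 − 65 = 19 < 23 [not met]
  Not every element is met, so the department fails to carry Stage I.2.
The appellant prevails on this issue.
— Issue II —
At Stage II.1 the appellant must meet a more-likely-than-not showing (weight exceeds 48): on (e) the weight is 54, > 48, so (e) meets the standard.
  Stage II.1 carried; the burden remains with the appellant.
At Stage II.2 the appellant must meet clear and convincing evidence (weight is at least 69): on (f) the weight is 81 less the opposing 8 gives net 73, which does reach 69, so (f) meets the standard; on (g) the weight is 93 less the opposing 23 gives net 70, which does reach 69, so (g) meets the standard.
  All elements met at the final stage.
All stages carried — the appellant prevails on this issue.
— Issue III —
Stage III.1 — burden on appellant; standard: a more-likely-than-not showing (weight is at least 51).
    (h): 54 ≥ 51 [met]
  Stage III.1 is satisfied; the appellant continues to bear the burden.
Stage III.2 — burden on appellant; standard: a more-likely-than-not showing (weight is at least 51).
    (i): 81 − 35 = 46 < 51 [not met]
    (j): 53 − 2 = 51 ≥ 51 [met]
  Stage III.2 not carried; the appellant fails its burden.
The analysis ends at Stage III.2; the department prevails on this issue.
Per-issue: Issue I → appellant; Issue II → appellant; Issue III → department. The appellant must prevail on at least one issue; overall, the appellant prevails.

appellant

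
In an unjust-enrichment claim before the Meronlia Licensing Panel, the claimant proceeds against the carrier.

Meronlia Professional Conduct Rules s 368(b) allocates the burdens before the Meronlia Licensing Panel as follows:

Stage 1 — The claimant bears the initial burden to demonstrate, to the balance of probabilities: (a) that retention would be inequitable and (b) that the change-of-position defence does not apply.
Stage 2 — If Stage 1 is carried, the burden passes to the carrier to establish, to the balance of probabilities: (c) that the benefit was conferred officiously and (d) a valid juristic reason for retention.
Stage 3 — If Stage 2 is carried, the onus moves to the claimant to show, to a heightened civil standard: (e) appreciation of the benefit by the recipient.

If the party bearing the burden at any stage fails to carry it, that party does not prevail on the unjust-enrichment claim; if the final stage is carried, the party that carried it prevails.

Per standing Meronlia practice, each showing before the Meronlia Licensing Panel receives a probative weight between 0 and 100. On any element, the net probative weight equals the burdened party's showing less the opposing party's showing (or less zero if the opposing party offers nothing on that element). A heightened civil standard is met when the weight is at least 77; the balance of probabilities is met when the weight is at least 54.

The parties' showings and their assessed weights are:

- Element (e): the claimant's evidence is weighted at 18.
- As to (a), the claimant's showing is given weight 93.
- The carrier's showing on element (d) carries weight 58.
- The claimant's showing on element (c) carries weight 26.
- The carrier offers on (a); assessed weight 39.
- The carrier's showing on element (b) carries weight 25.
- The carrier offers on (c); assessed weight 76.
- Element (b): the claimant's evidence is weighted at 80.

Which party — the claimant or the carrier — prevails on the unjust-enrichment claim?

claimant

At Stage 1 the claimant must meet the balance of probabilities (weight is at least 54): on (a) the weight is 93 less the opposing 39 gives net 54, which does reach 54, so (a) meets the standard; on (b) the weight is 80 less the opposing 25 gives net 55, which does reach 54, so (b) meets the standard.
  Stage 1 carried; the burden shifts to the carrier.
At Stage 2 the carrier must meet the balance of probabilities (weight is at least 54): on (c) the weight is 76 less the opposing 26 gives net 50, which does not reach 54, so (c) does not meet the standard; on (d) the weight is 58, which does reach 54, so (d) meets the standard.
  The carrier does not carry Stage 2.
So the claimant prevails.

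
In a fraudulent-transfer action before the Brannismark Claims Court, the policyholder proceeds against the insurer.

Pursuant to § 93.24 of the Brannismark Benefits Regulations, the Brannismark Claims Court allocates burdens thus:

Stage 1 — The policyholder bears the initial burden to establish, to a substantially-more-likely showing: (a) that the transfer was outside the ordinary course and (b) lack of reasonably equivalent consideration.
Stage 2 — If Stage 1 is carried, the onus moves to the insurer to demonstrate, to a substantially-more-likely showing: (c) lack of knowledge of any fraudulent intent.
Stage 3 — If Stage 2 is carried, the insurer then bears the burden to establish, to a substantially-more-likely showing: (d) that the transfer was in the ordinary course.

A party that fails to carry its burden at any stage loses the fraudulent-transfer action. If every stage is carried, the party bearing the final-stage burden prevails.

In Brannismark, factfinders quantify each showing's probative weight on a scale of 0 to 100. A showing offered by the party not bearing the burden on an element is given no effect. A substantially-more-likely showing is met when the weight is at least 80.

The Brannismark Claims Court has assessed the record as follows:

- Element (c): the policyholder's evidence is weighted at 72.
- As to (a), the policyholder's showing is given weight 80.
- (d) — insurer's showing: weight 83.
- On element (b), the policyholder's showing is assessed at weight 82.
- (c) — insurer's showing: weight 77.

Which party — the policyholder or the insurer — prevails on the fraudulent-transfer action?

policyholder

Stage 1 (policyholder, a substantially-more-likely showing, weight is at least 80): (a) 80 ≥ 80 — meets; (b) 82 ≥ 80 — meets.
  Stage 1 is satisfied; the onus moves to the insurer.
Stage 2 (insurer, a substantially-more-likely showing, weight is at least 80): (c) 77 (policyholder's 72 disregarded) < 80 — fails.
  The insurer does not carry Stage 2.
The analysis ends at Stage 2; the policyholder prevails.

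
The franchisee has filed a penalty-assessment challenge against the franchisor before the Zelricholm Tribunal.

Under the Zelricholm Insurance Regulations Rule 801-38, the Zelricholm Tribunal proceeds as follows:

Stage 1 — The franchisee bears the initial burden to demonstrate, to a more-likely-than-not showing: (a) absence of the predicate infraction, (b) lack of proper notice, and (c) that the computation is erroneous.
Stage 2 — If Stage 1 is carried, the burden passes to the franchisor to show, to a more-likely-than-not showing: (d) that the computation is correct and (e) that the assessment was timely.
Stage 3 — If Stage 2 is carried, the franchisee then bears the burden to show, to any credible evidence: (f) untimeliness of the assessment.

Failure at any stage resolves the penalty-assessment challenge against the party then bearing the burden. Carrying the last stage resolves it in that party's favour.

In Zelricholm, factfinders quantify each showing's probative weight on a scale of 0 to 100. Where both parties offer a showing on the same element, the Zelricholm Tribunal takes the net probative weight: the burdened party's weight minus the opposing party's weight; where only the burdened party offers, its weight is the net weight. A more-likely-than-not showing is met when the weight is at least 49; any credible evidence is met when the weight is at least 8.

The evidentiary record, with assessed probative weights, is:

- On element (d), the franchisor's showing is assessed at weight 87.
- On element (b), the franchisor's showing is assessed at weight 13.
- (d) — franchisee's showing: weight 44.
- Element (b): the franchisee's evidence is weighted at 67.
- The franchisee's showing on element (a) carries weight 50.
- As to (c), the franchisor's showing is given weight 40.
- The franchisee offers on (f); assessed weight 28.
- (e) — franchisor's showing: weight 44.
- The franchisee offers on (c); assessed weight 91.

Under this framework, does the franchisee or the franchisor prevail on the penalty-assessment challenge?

Stage 1 (franchisee, a more-likely-than-not showing, weight is at least 49): (a) 50 ≥ 49 — meets; (b) net 67−13=54 ≥ 49 — meets; (c) net 91−40=51 ≥ 49 — meets.
  Stage 1 is satisfied; the onus moves to the franchisor.
Stage 2 (franchisor, a more-likely-than-not showing, weight is at least 49): (d) net 87−44=43 < 49 — fails; (e) 44 < 49 — fails.
  The franchisor does not carry Stage 2.
So the franchisee prevails.

franchisee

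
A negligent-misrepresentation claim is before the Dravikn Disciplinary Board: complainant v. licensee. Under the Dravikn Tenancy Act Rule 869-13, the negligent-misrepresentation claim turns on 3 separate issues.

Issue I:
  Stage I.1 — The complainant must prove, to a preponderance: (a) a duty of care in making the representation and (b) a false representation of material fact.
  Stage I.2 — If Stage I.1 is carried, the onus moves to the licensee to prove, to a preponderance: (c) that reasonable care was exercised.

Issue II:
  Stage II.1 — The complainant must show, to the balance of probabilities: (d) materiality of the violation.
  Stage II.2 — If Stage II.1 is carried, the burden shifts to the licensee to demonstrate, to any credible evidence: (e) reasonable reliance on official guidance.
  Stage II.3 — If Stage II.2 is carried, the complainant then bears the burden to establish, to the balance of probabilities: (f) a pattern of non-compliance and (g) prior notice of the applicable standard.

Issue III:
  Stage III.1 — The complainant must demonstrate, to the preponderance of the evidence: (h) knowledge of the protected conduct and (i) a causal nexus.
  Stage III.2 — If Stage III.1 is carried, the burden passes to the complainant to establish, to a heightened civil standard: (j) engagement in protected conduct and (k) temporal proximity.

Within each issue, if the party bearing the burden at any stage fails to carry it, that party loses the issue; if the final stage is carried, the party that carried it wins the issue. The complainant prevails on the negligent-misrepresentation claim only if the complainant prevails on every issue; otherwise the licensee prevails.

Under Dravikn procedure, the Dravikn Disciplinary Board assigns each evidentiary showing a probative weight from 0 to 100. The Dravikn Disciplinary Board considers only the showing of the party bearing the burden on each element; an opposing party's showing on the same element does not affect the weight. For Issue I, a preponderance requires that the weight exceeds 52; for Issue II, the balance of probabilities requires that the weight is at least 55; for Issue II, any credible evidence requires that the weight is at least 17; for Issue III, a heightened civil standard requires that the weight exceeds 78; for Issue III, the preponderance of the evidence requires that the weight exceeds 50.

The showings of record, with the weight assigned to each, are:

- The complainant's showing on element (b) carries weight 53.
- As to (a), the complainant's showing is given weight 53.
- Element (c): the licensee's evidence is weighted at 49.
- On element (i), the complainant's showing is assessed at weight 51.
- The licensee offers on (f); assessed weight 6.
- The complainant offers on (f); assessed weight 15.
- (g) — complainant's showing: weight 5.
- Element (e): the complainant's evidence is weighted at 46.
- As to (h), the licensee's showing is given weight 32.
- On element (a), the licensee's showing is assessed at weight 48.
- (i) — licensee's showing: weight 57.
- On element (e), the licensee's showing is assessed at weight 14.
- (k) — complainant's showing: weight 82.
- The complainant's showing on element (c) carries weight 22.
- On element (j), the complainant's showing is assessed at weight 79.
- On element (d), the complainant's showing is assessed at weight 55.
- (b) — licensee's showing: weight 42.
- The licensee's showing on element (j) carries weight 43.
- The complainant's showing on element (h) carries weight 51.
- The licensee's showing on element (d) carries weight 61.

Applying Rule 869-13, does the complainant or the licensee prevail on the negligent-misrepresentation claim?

— Issue I —
Stage I.1 (complainant, a preponderance, weight exceeds 52): (a) 53 (licensee's 48 disregarded) > 52 — meets; (b) 53 (licensee's 42 disregarded) > 52 — meets.
  Stage I.1 carried; the burden shifts to the licensee.
Stage I.2 (licensee, a preponderance, weight exceeds 52): (c) 49 (complainant's 22 disregarded) ≤ 52 — fails.
  The licensee does not carry Stage I.2.
So the complainant prevails on this issue.
— Issue II —
Stage II.1 (complainant, the balance of probabilities, weight is at least 55): (d) 55 (licensee's 61 disregarded) ≥ 55 — meets.
  Stage II.1 carried; the burden shifts to the licensee.
Stage II.2 (licensee, any credible evidence, weight is at least 17): (e) 14 (complainant's 46 disregarded) < 17 — fails.
  The licensee does not carry Stage II.2.
The complainant prevails on this issue.
— Issue III —
Stage III.1 (complainant, the preponderance of the evidence, weight exceeds 50): (h) 51 (licensee's 32 disregarded) > 50 — meets; (i) 51 (licensee's 57 disregarded) > 50 — meets.
  Stage III.1 carried; the burden remains with the complainant.
Stage III.2 (complainant, a heightened civil standard, weight exceeds 78): (j) 79 (licensee's 43 disregarded) > 78 — meets; (k) 82 > 78 — meets.
  Stage III.2 carried; the final stage is satisfied.
Every stage carried; the complainant prevails on this issue.
Per-issue: Issue I → complainant; Issue II → complainant; Issue III → complainant. The complainant must prevail on every issue; overall, the complainant prevails.

complainant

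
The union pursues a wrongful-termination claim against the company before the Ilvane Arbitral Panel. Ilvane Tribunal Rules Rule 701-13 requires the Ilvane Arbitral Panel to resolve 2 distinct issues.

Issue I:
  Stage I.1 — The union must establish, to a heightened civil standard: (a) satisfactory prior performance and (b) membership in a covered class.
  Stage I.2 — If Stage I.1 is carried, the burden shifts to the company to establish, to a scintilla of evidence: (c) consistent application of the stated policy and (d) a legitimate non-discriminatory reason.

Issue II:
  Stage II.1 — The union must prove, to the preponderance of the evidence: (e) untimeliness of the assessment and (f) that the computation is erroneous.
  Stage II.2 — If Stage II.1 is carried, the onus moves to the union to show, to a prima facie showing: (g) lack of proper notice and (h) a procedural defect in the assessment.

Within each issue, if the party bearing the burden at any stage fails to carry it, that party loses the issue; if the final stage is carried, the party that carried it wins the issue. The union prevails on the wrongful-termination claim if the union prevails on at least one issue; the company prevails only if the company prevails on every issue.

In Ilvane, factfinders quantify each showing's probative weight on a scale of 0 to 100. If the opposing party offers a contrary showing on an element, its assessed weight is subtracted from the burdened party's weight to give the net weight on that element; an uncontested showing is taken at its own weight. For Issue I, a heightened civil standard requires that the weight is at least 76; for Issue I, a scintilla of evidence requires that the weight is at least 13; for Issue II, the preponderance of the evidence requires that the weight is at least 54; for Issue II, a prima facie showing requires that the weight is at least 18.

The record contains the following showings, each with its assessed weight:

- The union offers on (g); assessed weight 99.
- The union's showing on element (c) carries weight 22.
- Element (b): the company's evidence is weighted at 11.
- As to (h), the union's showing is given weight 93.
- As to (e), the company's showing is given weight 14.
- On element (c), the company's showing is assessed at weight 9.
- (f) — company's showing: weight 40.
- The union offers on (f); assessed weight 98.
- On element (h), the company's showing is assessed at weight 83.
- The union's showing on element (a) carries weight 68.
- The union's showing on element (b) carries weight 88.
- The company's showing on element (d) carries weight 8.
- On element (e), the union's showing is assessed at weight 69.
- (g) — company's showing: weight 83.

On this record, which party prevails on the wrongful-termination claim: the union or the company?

— Issue I —
At Stage I.1 the union must meet a heightened civil standard (weight is at least 76): on (a) the weight is 68, which does not reach 76, so (a) does not meet the standard; on (b) the weight is 88 less the opposing 11 gives net 77, which does reach 76, so (b) meets the standard.
  The union does not carry Stage I.1.
So the company prevails on this issue.
— Issue II —
Stage II.1 (union, the preponderance of the evidence, weight is at least 54): (e) net 69−14=55 ≥ 54 — meets; (f) net 98−40=58 ≥ 54 — meets.
  Stage II.1 is satisfied; the union continues to bear the burden.
Stage II.2 (union, a prima facie showing, weight is at least 18): (g) net 99−83=16 < 18 — fails; (h) net 93−83=10 < 18 — fails.
  The union does not carry Stage II.2.
So the company prevails on this issue.
Per-issue: Issue I → company; Issue II → company. The union must prevail on at least one issue; overall, the company prevails.

company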